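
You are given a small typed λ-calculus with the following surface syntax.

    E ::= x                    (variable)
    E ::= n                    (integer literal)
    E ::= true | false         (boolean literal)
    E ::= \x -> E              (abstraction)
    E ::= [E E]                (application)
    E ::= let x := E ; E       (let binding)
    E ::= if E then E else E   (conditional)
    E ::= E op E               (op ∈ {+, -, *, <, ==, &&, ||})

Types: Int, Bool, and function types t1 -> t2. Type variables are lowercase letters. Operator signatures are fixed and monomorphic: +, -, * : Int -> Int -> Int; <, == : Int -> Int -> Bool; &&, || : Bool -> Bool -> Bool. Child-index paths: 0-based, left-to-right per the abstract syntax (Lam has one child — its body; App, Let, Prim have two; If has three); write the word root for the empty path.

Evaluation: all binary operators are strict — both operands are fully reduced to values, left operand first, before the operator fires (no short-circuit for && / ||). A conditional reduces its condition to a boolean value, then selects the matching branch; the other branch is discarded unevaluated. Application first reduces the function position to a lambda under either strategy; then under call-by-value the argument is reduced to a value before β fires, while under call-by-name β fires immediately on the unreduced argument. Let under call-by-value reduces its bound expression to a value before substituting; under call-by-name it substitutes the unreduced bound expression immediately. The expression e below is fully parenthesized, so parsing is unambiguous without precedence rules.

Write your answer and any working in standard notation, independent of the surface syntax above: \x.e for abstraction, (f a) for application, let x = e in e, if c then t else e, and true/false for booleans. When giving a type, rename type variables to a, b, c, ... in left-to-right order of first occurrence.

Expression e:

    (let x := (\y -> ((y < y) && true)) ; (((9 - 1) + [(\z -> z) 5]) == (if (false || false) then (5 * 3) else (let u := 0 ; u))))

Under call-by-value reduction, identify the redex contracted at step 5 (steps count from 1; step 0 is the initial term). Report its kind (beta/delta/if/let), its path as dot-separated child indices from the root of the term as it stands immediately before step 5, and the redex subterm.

Trace:
step 0: (let x = (\y.((y < y) && true)) in (((9 - 1) + ((\z.z) 5)) == (if (false || false) then (5 * 3) else (let u = 0 in u))))
step 1: [let@root] (((9 - 1) + ((\z.z) 5)) == (if (false || false) then (5 * 3) else (let u = 0 in u)))
step 2: [delta@0.0] ((8 + ((\z.z) 5)) == (if (false || false) then (5 * 3) else (let u = 0 in u)))
step 3: [beta@0.1] ((8 + 5) == (if (false || false) then (5 * 3) else (let u = 0 in u)))
step 4: [delta@0] (13 == (if (false || false) then (5 * 3) else (let u = 0 in u)))
step 5: [delta@1.0] (13 == (if false then (5 * 3) else (let u = 0 in u)))

Answer: delta at 1.0 : (false || false)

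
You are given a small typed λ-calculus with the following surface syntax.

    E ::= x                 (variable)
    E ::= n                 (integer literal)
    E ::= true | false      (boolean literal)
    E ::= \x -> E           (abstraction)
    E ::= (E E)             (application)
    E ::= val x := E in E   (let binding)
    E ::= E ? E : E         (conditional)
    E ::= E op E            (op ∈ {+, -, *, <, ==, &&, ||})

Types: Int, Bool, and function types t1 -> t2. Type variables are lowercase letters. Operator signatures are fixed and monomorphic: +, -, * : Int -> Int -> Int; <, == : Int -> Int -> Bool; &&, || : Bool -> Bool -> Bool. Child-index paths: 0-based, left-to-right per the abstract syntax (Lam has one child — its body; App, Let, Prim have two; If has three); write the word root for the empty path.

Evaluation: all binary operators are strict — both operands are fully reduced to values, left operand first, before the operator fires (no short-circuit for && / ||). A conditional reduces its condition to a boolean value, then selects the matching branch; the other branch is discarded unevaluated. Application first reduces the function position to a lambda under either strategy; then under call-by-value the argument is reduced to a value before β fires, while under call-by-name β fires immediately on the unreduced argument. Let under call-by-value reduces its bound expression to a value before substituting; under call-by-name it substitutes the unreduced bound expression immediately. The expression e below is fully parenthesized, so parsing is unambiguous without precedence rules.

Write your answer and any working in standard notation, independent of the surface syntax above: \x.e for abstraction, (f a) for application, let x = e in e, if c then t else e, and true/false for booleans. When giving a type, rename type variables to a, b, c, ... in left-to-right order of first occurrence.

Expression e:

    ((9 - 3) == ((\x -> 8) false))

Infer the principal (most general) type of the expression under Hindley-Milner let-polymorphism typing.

Answer: Bool

Working:
  unify Int ~ Int
  unify Int ~ Int
  unify Int ~ Int
\x._ : a -> Int
  unify a -> Int ~ Bool -> b
  unify a ~ Bool
  unify Int ~ b
_ _ : Int
  unify Int ~ Int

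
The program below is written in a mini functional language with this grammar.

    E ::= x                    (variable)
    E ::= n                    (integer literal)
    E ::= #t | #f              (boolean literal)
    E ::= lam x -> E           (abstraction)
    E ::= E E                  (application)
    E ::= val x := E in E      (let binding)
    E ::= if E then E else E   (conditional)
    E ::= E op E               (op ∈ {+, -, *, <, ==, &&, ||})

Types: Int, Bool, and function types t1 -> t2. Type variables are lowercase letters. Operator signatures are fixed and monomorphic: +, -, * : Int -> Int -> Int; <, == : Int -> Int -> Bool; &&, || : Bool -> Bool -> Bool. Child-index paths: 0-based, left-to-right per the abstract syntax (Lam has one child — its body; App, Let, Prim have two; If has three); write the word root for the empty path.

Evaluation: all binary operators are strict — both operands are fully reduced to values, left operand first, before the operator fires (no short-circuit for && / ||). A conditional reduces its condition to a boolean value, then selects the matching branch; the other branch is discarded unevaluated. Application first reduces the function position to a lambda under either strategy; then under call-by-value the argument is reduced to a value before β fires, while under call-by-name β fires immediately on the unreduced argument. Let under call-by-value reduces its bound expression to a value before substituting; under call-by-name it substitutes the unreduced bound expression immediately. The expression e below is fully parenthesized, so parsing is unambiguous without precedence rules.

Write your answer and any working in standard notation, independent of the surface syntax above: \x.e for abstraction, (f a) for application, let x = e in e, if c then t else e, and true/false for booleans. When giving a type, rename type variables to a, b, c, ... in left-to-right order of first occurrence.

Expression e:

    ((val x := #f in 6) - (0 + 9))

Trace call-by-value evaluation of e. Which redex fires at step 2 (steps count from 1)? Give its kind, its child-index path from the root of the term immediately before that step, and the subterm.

Answer: delta at 1 : (0 + 9)

Working:
step 0: ((let x = false in 6) - (0 + 9))
step 1: [let@0] (6 - (0 + 9))
step 2: [delta@1] (6 - 9)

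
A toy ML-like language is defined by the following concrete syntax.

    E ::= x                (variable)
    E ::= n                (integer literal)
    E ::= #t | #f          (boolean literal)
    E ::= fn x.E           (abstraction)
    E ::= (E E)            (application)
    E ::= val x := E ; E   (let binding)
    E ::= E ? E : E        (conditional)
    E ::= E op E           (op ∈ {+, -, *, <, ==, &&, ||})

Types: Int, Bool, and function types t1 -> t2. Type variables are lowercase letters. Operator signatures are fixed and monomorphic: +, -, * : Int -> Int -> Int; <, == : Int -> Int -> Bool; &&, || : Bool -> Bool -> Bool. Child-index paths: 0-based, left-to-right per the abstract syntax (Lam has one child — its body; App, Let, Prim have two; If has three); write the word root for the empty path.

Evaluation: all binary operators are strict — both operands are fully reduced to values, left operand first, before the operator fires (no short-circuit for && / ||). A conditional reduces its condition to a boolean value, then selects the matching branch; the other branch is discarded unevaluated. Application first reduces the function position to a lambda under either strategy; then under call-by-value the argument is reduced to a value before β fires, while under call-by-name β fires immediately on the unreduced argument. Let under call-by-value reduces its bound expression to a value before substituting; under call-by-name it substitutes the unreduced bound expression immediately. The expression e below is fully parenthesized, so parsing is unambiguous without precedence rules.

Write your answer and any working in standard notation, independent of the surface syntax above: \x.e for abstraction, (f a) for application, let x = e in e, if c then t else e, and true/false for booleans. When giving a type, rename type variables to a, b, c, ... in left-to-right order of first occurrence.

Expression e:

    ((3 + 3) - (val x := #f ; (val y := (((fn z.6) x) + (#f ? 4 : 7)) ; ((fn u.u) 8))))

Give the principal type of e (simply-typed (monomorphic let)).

Answer: Int

Derivation:
  unify Int ~ Int
  unify Int ~ Int
  unify Int ~ Int
let x : Bool
\z._ : a -> Int
x : Bool
  unify a -> Int ~ Bool -> b
  unify a ~ Bool
  unify Int ~ b
_ _ : Int
  unify Int ~ Int
  unify Bool ~ Bool
  unify Int ~ Int
  unify Int ~ Int
let y : Int
u : c
\u._ : c -> c
  unify c -> c ~ Int -> d
  unify c ~ Int
  unify Int ~ d
_ _ : Int
  unify Int ~ Int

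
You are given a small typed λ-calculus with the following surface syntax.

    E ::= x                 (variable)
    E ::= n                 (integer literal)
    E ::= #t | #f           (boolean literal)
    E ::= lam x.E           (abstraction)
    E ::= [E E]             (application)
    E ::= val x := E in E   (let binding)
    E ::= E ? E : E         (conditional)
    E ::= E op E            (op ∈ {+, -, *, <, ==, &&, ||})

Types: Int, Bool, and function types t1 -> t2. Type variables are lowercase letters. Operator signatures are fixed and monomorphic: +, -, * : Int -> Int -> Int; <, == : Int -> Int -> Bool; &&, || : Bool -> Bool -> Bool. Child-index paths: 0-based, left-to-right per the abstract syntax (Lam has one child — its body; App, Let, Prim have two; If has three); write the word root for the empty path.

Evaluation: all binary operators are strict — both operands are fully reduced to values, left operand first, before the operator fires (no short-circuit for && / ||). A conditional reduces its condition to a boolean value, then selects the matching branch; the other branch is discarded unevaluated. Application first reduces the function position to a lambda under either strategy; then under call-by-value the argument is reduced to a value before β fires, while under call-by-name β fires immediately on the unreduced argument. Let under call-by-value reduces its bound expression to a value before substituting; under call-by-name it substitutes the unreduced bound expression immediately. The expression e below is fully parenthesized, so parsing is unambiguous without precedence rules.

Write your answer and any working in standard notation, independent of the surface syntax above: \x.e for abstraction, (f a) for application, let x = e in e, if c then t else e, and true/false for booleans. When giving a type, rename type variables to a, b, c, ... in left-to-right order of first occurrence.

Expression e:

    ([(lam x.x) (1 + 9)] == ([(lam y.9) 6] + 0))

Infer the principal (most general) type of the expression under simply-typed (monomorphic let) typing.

Answer: Bool

Derivation:
x : a
\x._ : a -> a
  unify Int ~ Int
  unify Int ~ Int
  unify a -> a ~ Int -> b
  unify a ~ Int
  unify Int ~ b
_ _ : Int
  unify Int ~ Int
\y._ : c -> Int
  unify c -> Int ~ Int -> d
  unify c ~ Int
  unify Int ~ d
_ _ : Int
  unify Int ~ Int
  unify Int ~ Int
  unify Int ~ Int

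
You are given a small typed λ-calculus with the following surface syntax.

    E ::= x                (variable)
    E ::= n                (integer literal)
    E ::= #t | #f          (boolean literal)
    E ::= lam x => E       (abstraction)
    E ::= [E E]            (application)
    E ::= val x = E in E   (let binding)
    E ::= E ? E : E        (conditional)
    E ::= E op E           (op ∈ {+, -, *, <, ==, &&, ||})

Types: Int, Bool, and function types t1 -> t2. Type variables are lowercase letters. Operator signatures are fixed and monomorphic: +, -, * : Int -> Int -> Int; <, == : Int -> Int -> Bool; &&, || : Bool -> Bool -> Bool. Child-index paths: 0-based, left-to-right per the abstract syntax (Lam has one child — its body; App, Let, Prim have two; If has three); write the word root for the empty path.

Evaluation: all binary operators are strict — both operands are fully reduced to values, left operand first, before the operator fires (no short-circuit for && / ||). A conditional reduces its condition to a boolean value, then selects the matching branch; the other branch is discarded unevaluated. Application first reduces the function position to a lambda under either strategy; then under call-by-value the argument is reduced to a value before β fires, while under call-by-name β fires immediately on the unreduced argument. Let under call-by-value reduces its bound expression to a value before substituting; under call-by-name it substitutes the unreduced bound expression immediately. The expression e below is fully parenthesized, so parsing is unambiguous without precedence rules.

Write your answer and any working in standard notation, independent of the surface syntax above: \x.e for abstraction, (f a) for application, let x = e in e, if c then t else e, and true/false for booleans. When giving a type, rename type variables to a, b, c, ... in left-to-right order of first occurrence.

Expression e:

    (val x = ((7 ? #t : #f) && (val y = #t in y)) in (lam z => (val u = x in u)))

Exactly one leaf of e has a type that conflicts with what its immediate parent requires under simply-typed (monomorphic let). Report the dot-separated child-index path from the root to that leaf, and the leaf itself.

Answer: 0.0.0 : 7

Working:
  unify Int ~ Bool
  FAIL: mismatch Int ~ Bool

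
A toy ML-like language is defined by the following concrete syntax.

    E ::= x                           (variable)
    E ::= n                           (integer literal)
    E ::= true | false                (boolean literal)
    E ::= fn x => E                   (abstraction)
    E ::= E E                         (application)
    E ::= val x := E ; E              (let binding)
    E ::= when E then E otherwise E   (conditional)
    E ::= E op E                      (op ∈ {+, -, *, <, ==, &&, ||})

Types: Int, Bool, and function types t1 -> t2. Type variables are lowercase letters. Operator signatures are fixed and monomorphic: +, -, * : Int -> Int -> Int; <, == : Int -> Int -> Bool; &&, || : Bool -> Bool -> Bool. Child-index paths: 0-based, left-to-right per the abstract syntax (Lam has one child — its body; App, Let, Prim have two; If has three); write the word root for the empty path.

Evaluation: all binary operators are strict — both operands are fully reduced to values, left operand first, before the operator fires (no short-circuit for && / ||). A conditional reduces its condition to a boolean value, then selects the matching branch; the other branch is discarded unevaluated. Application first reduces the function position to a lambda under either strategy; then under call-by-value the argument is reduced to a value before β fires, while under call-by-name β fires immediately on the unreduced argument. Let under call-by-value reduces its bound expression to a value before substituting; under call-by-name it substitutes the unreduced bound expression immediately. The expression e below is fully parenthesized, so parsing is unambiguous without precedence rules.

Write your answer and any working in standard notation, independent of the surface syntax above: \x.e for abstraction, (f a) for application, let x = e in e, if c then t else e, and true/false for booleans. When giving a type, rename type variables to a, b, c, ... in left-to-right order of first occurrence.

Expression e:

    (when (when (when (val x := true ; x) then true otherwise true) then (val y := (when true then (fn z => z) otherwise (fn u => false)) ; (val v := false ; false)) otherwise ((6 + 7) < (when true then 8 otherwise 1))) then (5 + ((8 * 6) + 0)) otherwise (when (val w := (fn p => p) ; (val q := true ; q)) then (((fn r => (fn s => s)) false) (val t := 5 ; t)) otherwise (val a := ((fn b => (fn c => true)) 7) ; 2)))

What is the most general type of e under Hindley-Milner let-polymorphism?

Answer: Int

Working:
let x : Bool
x : Bool
  unify Bool ~ Bool
  unify Bool ~ Bool
  unify Bool ~ Bool
  unify Bool ~ Bool
z : a
\z._ : a -> a
\u._ : b -> Bool
  unify a -> a ~ b -> Bool
  unify a ~ b
  unify b ~ Bool
let y : Bool -> Bool
let v : Bool
  unify Int ~ Int
  unify Int ~ Int
  unify Int ~ Int
  unify Bool ~ Bool
  unify Int ~ Int
  unify Int ~ Int
  unify Bool ~ Bool
  unify Bool ~ Bool
  unify Int ~ Int
  unify Int ~ Int
  unify Int ~ Int
  unify Int ~ Int
  unify Int ~ Int
  unify Int ~ Int
p : c
\p._ : c -> c
let w : forall. c -> c
let q : Bool
q : Bool
  unify Bool ~ Bool
s : e
\s._ : e -> e
\r._ : d -> e -> e
  unify d -> e -> e ~ Bool -> f
  unify d ~ Bool
  unify e -> e ~ f
_ _ : e -> e
let t : Int
t : Int
  unify e -> e ~ Int -> g
  unify e ~ Int
  unify Int ~ g
_ _ : Int
\c._ : i -> Bool
\b._ : h -> i -> Bool
  unify h -> i -> Bool ~ Int -> j
  unify h ~ Int
  unify i -> Bool ~ j
_ _ : i -> Bool
let a : forall. i -> Bool
  unify Int ~ Int
  unify Int ~ Int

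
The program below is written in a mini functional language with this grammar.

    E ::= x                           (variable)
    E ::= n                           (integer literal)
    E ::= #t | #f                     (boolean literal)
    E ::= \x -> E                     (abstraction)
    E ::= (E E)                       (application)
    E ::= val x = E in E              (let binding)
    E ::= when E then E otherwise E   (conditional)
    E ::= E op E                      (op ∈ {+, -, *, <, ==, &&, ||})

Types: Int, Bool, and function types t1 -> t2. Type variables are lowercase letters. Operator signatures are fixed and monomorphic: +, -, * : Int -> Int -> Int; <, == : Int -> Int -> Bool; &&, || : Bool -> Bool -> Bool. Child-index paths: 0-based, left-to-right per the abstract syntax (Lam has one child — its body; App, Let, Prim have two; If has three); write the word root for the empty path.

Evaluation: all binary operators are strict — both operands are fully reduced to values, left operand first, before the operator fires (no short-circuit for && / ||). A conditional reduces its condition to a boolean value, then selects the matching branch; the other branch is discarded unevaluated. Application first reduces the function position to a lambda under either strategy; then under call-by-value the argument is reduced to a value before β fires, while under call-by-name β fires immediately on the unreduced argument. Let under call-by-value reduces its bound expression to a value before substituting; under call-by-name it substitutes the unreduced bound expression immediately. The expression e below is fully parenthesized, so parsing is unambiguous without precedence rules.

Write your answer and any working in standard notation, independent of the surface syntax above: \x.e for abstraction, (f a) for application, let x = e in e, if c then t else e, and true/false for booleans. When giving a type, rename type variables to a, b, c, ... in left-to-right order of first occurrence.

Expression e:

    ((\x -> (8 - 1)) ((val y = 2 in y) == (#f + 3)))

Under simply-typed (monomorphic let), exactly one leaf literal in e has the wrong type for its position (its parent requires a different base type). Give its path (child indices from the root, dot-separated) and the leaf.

Answer: 1.1.0 : false

Trace:
  unify Int ~ Int
  unify Int ~ Int
\x._ : a -> Int
let y : Int
y : Int
  unify Int ~ Int
  unify Bool ~ Int
  FAIL: mismatch Bool ~ Int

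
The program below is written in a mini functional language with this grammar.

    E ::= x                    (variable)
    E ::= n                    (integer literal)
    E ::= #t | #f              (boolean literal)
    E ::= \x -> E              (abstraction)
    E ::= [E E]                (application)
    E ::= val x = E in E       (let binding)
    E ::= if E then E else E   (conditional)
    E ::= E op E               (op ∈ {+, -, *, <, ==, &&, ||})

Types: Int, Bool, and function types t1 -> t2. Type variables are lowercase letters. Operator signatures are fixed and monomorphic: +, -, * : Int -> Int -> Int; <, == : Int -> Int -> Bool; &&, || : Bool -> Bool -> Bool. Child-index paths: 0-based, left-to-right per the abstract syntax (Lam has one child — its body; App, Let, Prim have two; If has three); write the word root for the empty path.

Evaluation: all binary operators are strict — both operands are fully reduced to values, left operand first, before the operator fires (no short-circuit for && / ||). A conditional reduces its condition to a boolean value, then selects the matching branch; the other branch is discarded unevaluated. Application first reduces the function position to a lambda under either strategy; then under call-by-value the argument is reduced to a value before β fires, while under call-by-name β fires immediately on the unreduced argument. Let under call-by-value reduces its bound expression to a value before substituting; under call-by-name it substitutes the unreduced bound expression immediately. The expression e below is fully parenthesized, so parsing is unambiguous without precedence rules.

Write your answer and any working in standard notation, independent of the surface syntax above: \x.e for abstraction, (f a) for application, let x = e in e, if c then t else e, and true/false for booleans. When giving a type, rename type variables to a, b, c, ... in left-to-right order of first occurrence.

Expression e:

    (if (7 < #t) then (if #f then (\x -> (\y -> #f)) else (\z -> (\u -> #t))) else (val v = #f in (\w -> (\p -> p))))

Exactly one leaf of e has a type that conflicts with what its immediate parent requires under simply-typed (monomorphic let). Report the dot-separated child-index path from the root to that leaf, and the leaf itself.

Working:
  unify Int ~ Int
  unify Bool ~ Int
  FAIL: mismatch Bool ~ Int

Answer: 0.1 : true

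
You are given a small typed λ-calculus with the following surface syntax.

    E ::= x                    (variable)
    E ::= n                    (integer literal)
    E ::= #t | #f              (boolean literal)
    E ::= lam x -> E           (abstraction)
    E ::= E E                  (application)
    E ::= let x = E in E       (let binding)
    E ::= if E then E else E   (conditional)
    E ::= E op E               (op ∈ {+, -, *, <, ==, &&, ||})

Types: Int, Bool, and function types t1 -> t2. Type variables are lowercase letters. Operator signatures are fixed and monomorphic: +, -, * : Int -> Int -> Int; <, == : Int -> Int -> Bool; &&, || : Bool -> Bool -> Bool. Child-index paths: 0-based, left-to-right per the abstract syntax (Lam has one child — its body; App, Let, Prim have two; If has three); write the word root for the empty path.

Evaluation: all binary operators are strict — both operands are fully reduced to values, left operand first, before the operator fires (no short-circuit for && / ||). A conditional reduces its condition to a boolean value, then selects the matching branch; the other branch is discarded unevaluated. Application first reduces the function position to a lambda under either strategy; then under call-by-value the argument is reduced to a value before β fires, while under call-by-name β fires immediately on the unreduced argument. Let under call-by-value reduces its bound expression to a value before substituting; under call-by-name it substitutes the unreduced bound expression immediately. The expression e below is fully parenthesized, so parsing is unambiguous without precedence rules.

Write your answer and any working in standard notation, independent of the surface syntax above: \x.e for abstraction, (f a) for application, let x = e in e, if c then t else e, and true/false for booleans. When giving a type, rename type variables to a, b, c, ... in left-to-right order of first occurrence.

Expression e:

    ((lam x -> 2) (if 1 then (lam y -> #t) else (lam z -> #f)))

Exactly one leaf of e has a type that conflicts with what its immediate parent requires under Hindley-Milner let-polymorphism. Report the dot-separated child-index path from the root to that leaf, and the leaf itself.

Answer: 1.0 : 1

Trace:
\x._ : a -> Int
  unify Int ~ Bool
  FAIL: mismatch Int ~ Bool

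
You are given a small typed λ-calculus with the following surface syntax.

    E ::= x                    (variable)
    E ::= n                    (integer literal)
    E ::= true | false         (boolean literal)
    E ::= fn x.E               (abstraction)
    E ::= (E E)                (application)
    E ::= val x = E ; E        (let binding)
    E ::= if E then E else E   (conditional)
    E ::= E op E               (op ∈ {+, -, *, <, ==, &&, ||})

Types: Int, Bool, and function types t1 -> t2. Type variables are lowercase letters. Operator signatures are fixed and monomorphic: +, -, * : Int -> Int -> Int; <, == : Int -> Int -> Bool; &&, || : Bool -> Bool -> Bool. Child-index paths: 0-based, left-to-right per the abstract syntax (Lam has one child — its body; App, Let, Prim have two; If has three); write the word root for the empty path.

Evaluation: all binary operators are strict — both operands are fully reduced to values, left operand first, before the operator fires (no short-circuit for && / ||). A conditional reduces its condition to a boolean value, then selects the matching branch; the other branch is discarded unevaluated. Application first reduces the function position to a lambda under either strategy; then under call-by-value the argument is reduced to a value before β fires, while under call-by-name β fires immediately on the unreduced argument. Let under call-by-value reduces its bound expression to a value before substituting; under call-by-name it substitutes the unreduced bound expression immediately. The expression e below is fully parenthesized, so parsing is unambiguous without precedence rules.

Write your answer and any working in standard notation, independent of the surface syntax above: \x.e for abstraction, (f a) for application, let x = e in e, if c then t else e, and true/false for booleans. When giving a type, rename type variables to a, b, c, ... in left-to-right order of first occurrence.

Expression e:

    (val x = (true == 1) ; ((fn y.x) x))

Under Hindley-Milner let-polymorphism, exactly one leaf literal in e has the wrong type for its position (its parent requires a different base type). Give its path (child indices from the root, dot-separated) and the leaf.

Answer: 0.0 : true

Derivation:
  unify Bool ~ Int
  FAIL: mismatch Bool ~ Int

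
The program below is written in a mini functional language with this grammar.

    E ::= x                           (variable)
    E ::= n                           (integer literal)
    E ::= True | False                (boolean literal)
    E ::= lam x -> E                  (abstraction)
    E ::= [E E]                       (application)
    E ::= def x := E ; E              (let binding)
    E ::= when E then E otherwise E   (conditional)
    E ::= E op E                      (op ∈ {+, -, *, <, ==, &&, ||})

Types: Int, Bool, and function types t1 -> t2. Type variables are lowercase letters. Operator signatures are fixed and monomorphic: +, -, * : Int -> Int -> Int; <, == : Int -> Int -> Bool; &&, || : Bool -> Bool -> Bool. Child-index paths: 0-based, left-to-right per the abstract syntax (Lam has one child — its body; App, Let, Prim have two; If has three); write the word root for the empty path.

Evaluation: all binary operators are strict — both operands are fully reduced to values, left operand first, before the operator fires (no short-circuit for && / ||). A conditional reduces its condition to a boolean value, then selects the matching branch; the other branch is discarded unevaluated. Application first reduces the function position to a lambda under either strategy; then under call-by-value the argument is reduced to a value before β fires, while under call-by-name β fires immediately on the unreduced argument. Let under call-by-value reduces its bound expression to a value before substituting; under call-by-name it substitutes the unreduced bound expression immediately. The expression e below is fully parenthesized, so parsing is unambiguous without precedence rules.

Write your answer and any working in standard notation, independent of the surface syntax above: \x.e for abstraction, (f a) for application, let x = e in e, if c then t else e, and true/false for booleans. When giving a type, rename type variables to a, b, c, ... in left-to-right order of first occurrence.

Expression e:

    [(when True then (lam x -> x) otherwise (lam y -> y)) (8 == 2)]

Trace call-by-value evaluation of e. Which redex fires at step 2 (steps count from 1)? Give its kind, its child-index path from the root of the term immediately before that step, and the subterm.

Derivation:
step 0: ((if true then (\x.x) else (\y.y)) (8 == 2))
step 1: [if@0] ((\x.x) (8 == 2))
step 2: [delta@1] ((\x.x) false)

Answer: delta at 1 : (8 == 2)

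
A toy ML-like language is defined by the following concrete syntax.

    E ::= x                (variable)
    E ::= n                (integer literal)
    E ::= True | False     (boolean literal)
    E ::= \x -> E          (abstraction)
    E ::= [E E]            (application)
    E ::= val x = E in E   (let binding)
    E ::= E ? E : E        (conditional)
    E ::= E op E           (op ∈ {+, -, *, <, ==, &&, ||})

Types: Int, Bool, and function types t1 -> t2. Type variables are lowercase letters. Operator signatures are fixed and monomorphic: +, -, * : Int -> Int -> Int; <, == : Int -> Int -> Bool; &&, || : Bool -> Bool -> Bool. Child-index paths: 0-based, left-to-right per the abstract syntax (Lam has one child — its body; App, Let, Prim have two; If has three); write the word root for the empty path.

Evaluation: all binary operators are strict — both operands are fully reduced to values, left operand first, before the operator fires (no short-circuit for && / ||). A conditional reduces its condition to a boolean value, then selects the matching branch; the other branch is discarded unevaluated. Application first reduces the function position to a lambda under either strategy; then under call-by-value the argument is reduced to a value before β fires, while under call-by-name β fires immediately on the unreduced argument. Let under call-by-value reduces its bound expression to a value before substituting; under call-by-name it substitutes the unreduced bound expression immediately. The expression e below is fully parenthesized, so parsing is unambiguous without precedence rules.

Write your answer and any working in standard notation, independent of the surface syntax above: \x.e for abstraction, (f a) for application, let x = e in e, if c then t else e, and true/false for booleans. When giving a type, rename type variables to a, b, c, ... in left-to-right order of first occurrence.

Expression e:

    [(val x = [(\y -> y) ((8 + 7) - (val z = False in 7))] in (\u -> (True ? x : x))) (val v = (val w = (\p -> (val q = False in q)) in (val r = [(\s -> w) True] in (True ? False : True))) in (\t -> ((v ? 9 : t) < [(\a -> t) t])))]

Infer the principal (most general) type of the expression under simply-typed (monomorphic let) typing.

Derivation:
y : a
\y._ : a -> a
  unify Int ~ Int
  unify Int ~ Int
  unify Int ~ Int
let z : Bool
  unify Int ~ Int
  unify a -> a ~ Int -> b
  unify a ~ Int
  unify Int ~ b
_ _ : Int
let x : Int
  unify Bool ~ Bool
x : Int
x : Int
  unify Int ~ Int
\u._ : c -> Int
let q : Bool
q : Bool
\p._ : d -> Bool
let w : d -> Bool
w : d -> Bool
\s._ : e -> d -> Bool
  unify e -> d -> Bool ~ Bool -> f
  unify e ~ Bool
  unify d -> Bool ~ f
_ _ : d -> Bool
let r : d -> Bool
  unify Bool ~ Bool
  unify Bool ~ Bool
let v : Bool
v : Bool
  unify Bool ~ Bool
t : g
  unify Int ~ g
  unify Int ~ Int
t : Int
\a._ : h -> Int
t : Int
  unify h -> Int ~ Int -> i
  unify h ~ Int
  unify Int ~ i
_ _ : Int
  unify Int ~ Int
\t._ : Int -> Bool
  unify c -> Int ~ (Int -> Bool) -> j
  unify c ~ Int -> Bool
  unify Int ~ j
_ _ : Int

Answer: Int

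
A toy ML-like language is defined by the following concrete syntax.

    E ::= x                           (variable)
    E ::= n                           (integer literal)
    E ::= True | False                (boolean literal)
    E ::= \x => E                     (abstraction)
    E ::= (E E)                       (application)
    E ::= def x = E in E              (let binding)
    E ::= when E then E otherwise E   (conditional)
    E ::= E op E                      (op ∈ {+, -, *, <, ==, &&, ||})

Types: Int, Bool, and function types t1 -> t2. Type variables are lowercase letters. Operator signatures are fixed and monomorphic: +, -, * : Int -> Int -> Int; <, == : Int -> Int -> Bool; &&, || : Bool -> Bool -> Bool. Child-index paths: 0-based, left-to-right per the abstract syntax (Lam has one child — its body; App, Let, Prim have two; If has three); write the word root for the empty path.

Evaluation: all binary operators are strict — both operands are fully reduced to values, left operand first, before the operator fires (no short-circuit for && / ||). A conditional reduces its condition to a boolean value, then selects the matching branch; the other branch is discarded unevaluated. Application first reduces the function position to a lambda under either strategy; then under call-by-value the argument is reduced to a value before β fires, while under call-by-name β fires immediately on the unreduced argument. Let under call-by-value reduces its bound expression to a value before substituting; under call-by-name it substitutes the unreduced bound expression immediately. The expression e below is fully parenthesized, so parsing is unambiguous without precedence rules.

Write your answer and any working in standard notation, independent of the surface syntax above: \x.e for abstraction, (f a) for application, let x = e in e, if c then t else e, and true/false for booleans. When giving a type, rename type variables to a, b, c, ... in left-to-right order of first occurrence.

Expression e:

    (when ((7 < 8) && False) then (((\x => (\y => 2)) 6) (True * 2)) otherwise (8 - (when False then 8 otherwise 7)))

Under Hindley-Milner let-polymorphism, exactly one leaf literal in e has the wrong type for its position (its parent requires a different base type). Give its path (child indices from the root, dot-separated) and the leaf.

Derivation:
  unify Int ~ Int
  unify Int ~ Int
  unify Bool ~ Bool
  unify Bool ~ Bool
  unify Bool ~ Bool
\y._ : b -> Int
\x._ : a -> b -> Int
  unify a -> b -> Int ~ Int -> c
  unify a ~ Int
  unify b -> Int ~ c
_ _ : b -> Int
  unify Bool ~ Int
  FAIL: mismatch Bool ~ Int

Answer: 1.1.0 : true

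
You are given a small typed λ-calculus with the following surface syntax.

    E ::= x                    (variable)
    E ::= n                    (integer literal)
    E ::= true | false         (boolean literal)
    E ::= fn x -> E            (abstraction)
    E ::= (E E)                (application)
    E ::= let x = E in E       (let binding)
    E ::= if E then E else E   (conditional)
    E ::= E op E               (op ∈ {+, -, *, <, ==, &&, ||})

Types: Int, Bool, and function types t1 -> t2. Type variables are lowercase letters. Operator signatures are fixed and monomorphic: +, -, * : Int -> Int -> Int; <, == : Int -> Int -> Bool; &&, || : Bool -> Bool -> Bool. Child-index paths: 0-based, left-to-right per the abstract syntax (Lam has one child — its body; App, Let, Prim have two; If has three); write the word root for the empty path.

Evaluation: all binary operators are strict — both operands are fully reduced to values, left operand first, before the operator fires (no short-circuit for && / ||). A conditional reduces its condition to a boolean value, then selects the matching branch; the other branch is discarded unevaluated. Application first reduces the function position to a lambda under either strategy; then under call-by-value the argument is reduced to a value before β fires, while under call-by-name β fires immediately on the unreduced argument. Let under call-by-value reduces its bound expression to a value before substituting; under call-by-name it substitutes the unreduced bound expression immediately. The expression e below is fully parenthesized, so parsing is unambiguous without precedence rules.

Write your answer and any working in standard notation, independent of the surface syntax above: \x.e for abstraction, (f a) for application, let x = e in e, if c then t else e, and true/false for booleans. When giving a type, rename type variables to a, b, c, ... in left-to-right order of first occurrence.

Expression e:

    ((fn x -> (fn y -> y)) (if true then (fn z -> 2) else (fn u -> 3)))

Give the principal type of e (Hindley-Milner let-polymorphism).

Answer: a -> a

Trace:
y : b
\y._ : b -> b
\x._ : a -> b -> b
  unify Bool ~ Bool
\z._ : c -> Int
\u._ : d -> Int
  unify c -> Int ~ d -> Int
  unify c ~ d
  unify Int ~ Int
  unify a -> b -> b ~ (d -> Int) -> e
  unify a ~ d -> Int
  unify b -> b ~ e
_ _ : b -> b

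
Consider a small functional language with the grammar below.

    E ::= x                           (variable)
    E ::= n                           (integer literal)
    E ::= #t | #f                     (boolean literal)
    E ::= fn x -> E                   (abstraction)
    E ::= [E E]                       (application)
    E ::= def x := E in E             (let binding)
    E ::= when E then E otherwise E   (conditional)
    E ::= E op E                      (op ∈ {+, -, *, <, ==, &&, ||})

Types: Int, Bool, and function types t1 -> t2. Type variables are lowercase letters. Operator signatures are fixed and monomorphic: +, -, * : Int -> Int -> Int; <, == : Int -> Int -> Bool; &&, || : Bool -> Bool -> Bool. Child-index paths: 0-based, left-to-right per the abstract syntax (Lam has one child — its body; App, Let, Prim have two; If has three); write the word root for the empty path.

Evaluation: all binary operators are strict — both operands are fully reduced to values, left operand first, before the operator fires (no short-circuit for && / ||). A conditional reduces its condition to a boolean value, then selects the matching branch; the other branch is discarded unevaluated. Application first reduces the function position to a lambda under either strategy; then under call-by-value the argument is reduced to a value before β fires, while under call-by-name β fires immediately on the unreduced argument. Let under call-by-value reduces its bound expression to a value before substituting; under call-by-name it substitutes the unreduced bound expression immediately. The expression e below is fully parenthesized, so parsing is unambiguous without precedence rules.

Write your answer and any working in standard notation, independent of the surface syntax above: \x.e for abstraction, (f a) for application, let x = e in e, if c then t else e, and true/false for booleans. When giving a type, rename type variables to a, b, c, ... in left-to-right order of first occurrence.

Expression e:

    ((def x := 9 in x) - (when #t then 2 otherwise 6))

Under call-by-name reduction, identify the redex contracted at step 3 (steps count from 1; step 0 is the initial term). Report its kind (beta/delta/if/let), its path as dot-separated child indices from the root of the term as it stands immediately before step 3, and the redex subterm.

Derivation:
step 0: ((let x = 9 in x) - (if true then 2 else 6))
step 1: [let@0] (9 - (if true then 2 else 6))
step 2: [if@1] (9 - 2)
step 3: [delta@root] 7

Answer: delta at root : (9 - 2)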